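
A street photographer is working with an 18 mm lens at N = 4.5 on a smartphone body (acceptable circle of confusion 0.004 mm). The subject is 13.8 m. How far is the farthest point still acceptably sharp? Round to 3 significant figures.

Hyperfocal distance H = f²/(N·c) + f = 18²/(4.5 × 0.004) + 18 = 324/0.018 + 18 ≈ 18018.0 mm ≈ 18.02 m.
Far limit Df = s·(H − f)/(H − s) = 13800 × (18018.0 − 18) / (18018.0 − 13800) = 13800 × 18000.0 / 4218.0 ≈ 58890 mm ≈ 58.9 m.

58.9 m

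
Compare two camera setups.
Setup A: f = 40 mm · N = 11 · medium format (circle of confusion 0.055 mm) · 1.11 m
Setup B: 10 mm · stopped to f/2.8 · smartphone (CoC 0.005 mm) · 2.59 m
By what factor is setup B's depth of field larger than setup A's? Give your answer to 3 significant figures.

2.00

Setup A: H = 40²/(11×0.055) + 40 ≈ 2684.6 mm; DoF = Df − Dn = 1864.3 − 790.3 ≈ 1074.0 mm.
Setup B: H = 10²/(2.8×0.005) + 10 ≈ 7152.9 mm; DoF = Df − Dn = 4054.5 − 1902.7 ≈ 2151.8 mm.
Ratio = 2151.8 / 1074.0 ≈ 2.00.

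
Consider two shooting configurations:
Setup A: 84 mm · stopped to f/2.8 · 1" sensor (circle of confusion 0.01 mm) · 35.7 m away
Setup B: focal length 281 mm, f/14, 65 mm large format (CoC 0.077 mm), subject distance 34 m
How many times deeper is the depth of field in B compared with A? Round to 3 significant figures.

3.86

Setup A: H = 84²/(2.8×0.01) + 84 ≈ 252084.0 mm; DoF = Df − Dn = 41576 − 31279 ≈ 10297 mm.
Setup B: H = 281²/(14×0.077) + 281 ≈ 73528.7 mm; DoF = Df − Dn = 63003 − 23282 ≈ 39721 mm.
Ratio = 39721 / 10297 ≈ 3.86.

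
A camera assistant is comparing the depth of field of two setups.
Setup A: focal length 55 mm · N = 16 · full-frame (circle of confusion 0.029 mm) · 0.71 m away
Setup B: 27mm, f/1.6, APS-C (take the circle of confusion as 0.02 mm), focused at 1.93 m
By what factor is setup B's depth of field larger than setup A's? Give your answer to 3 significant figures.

2.25

Setup A: H = 55²/(16×0.029) + 55 ≈ 6574.4 mm; DoF = Df − Dn = 789.30 − 645.18 ≈ 144.12 mm.
Setup B: H = 27²/(1.6×0.02) + 27 ≈ 22808.2 mm; DoF = Df − Dn = 2105.91 − 1781.21 ≈ 324.70 mm.
Ratio = 324.70 / 144.12 ≈ 2.25.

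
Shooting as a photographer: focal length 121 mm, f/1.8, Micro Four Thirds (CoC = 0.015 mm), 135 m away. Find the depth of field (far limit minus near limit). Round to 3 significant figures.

Hyperfocal distance H = f²/(N·c) + f = 121²/(1.8 × 0.015) + 121 = 14641/0.027 + 121 ≈ 542380.3 mm ≈ 542.4 m.
Near limit Dn = s·(H − f)/(H + s − 2f) = 135000 × (542380.3 − 121) / (542380.3 + 135000 − 2 × 121) = 135000 × 542259.3 / 677138.3 ≈ 108109 mm.
Far limit Df = s·(H − f)/(H − s) = 135000 × (542380.3 − 121) / (542380.3 − 135000) = 135000 × 542259.3 / 407380.3 ≈ 179697 mm.
Depth of field = Df − Dn = 179697 − 108109 ≈ 71588 mm ≈ 71.6 m.

71.6 m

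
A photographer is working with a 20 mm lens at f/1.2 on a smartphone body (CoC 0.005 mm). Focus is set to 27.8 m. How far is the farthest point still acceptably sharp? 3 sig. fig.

47.7 m

Hyperfocal distance H = f²/(N·c) + f = 20²/(1.2 × 0.005) + 20 = 400/0.006 + 20 ≈ 66686.7 mm ≈ 66.69 m.
Far limit Df = s·(H − f)/(H − s) = 27800 × (66686.7 − 20) / (66686.7 − 27800) = 27800 × 66666.7 / 38886.7 ≈ 47660 mm ≈ 47.7 m.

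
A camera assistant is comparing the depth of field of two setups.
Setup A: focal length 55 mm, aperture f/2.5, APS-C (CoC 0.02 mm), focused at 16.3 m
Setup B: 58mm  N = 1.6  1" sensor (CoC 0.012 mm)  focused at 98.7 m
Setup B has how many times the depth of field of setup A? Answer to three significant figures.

17.2

Setup A: H = 55²/(2.5×0.02) + 55 ≈ 60555.0 mm; DoF = Df − Dn = 22283.4 − 12849.7 ≈ 9433.7 mm.
Setup B: H = 58²/(1.6×0.012) + 58 ≈ 175266.3 mm; DoF = Df − Dn = 225857 − 63148 ≈ 162709 mm.
Ratio = 162709 / 9433.7 ≈ 17.2.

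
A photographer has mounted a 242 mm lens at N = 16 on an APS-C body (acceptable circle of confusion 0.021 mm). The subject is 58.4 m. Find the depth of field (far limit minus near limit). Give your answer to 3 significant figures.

Hyperfocal distance H = f²/(N·c) + f = 242²/(16 × 0.021) + 242 = 58564/0.336 + 242 ≈ 174539.6 mm ≈ 174.5 m.
Near limit Dn = s·(H − f)/(H + s − 2f) = 58400 × (174539.6 − 242) / (174539.6 + 58400 − 2 × 242) = 58400 × 174297.6 / 232455.6 ≈ 43789 mm.
Far limit Df = s·(H − f)/(H − s) = 58400 × (174539.6 − 242) / (174539.6 − 58400) = 58400 × 174297.6 / 116139.6 ≈ 87644 mm.
Depth of field = Df − Dn = 87644 − 43789 ≈ 43855 mm ≈ 43.9 m.

43.9 m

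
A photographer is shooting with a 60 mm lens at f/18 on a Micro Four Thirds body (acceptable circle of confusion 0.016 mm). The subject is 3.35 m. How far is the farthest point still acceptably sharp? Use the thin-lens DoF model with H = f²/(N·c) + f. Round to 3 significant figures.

Hyperfocal distance H = f²/(N·c) + f = 60²/(18 × 0.016) + 60 = 3600/0.288 + 60 ≈ 12560.0 mm ≈ 12.56 m.
Far limit Df = s·(H − f)/(H − s) = 3350 × (12560.0 − 60) / (12560.0 − 3350) = 3350 × 12500.0 / 9210.0 ≈ 4546.7 mm ≈ 4.55 m.

4.55 m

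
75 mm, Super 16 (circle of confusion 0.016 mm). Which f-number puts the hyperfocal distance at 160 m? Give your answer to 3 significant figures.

Rearrange H = f²/(N·c) + f for N: N = f² / ((H − f)·c).
N = 75² / ((160000 − 75) × 0.016) = 5625 / 2559 ≈ 2.20.

f/2.20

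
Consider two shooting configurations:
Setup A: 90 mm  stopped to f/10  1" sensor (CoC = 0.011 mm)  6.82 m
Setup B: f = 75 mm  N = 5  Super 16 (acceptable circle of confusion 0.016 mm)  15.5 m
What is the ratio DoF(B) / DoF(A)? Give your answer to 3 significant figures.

5.68

Setup A: H = 90²/(10×0.011) + 90 ≈ 73726.4 mm; DoF = Df − Dn = 7506.0 − 6248.9 ≈ 1257.1 mm.
Setup B: H = 75²/(5×0.016) + 75 ≈ 70387.5 mm; DoF = Df − Dn = 19856.0 − 12711.4 ≈ 7144.6 mm.
Ratio = 7144.6 / 1257.1 ≈ 5.68.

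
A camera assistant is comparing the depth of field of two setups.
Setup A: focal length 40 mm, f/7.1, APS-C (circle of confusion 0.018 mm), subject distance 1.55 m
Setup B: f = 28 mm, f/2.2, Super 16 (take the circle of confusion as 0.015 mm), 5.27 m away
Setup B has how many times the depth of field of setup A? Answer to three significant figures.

6.44

Setup A: H = 40²/(7.1×0.018) + 40 ≈ 12559.6 mm; DoF = Df − Dn = 1762.59 − 1383.17 ≈ 379.42 mm.
Setup B: H = 28²/(2.2×0.015) + 28 ≈ 23785.6 mm; DoF = Df − Dn = 6762.0 − 4317.4 ≈ 2444.6 mm.
Ratio = 2444.6 / 379.42 ≈ 6.44.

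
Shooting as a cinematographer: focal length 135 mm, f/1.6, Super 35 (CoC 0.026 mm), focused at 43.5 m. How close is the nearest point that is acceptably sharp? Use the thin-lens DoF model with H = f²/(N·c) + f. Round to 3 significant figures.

39.6 m

Hyperfocal distance H = f²/(N·c) + f = 135²/(1.6 × 0.026) + 135 = 18225/0.0416 + 135 ≈ 438236.0 mm ≈ 438.2 m.
Near limit Dn = s·(H − f)/(H + s − 2f) = 43500 × (438236.0 − 135) / (438236.0 + 43500 − 2 × 135) = 43500 × 438101.0 / 481466.0 ≈ 39582 mm ≈ 39.6 m.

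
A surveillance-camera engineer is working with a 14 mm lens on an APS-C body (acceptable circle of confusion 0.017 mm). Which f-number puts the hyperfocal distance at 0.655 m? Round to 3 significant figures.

f/18

Rearrange H = f²/(N·c) + f for N: N = f² / ((H − f)·c).
N = 14² / ((655 − 14) × 0.017) = 196 / 10.90 ≈ 18.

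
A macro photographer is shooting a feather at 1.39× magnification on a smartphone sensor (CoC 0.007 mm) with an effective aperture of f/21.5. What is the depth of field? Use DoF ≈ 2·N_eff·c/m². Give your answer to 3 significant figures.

At magnification m, DoF ≈ 2·N_eff·c/m² = 2 × 21.5 × 0.007 / 1.39² = 0.301 / 1.932 ≈ 0.156 mm.

0.156 mm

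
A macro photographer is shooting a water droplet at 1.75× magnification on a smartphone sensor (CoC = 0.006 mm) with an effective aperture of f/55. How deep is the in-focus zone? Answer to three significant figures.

At magnification m, DoF ≈ 2·N_eff·c/m² = 2 × 55 × 0.006 / 1.75² = 0.66 / 3.062 ≈ 0.216 mm.

0.216 mm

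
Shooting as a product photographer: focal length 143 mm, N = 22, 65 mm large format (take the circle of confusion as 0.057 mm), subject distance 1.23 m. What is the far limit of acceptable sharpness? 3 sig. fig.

Hyperfocal distance H = f²/(N·c) + f = 143²/(22 × 0.057) + 143 = 20449/1.254 + 143 ≈ 16450.0 mm ≈ 16.45 m.
Far limit Df = s·(H − f)/(H − s) = 1230 × (16450.0 − 143) / (16450.0 − 1230) = 1230 × 16307.0 / 15220.0 ≈ 1317.8 mm ≈ 1.32 m.

1.32 m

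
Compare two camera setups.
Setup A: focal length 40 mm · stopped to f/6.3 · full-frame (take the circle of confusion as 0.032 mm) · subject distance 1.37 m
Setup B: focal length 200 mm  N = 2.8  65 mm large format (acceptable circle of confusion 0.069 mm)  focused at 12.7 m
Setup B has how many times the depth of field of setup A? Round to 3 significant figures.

Setup A: H = 40²/(6.3×0.032) + 40 ≈ 7976.5 mm; DoF = Df − Dn = 1645.80 − 1173.37 ≈ 472.43 mm.
Setup B: H = 200²/(2.8×0.069) + 200 ≈ 207239.3 mm; DoF = Df − Dn = 13516.0 − 11976.9 ≈ 1539.1 mm.
Ratio = 1539.1 / 472.43 ≈ 3.26.

3.26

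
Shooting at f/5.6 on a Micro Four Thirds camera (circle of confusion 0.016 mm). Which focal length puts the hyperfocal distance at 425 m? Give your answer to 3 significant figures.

From H = f²/(N·c) + f, with f ≪ H: f ≈ √(H·N·c) = √(425000 × 5.6 × 0.016) = √38080 ≈ 195.1 mm.
The +f correction barely moves this — solving exactly, f² + N·c·f − N·c·H = 0 ⇒ f = (−N·c + √((N·c)² + 4·N·c·H))/2 = (−0.0896 + √152320)/2 ≈ 195.10 mm, so f ≈ 195 mm.

195 mm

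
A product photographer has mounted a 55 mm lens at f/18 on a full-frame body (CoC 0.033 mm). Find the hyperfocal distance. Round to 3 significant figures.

5.15 m

Hyperfocal distance H = f²/(N·c) + f = 55²/(18 × 0.033) + 55 = 3025/0.594 + 55 ≈ 5147.6 mm ≈ 5.15 m.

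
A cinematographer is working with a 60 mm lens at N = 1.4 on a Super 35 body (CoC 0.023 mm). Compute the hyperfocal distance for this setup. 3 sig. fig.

Hyperfocal distance H = f²/(N·c) + f = 60²/(1.4 × 0.023) + 60 = 3600/0.0322 + 60 ≈ 111861.2 mm ≈ 112 m.

112 m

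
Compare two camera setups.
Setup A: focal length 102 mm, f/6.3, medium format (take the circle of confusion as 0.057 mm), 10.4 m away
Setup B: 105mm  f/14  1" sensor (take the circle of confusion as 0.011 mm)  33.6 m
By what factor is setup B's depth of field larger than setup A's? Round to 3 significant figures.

4.76

Setup A: H = 102²/(6.3×0.057) + 102 ≈ 29074.4 mm; DoF = Df − Dn = 16135.1 − 7672.8 ≈ 8462.3 mm.
Setup B: H = 105²/(14×0.011) + 105 ≈ 71695.9 mm; DoF = Df − Dn = 63142 − 22890 ≈ 40252 mm.
Ratio = 40252 / 8462.3 ≈ 4.76.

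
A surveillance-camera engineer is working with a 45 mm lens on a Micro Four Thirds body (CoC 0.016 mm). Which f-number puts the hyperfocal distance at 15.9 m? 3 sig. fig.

f/7.98

Rearrange H = f²/(N·c) + f for N: N = f² / ((H − f)·c).
N = 45² / ((15900 − 45) × 0.016) = 2025 / 253.7 ≈ 7.98.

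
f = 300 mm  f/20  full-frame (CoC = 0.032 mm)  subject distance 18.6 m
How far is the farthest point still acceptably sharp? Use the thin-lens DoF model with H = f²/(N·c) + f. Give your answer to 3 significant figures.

Hyperfocal distance H = f²/(N·c) + f = 300²/(20 × 0.032) + 300 = 90000/0.64 + 300 ≈ 140925.0 mm ≈ 140.9 m.
Far limit Df = s·(H − f)/(H − s) = 18600 × (140925.0 − 300) / (140925.0 − 18600) = 18600 × 140625.0 / 122325.0 ≈ 21383 mm ≈ 21.4 m.

21.4 m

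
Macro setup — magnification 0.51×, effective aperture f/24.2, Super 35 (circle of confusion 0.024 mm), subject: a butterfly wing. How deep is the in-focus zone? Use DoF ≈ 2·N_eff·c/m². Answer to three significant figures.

4.47 mm

At magnification m, DoF ≈ 2·N_eff·c/m² = 2 × 24.2 × 0.024 / 0.51² = 1.162 / 0.2601 ≈ 4.47 mm.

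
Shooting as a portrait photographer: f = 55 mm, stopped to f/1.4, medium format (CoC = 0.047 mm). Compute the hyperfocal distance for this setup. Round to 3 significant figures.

46.0 m

Hyperfocal distance H = f²/(N·c) + f = 55²/(1.4 × 0.047) + 55 = 3025/0.0658 + 55 ≈ 46027.6 mm ≈ 46.0 m.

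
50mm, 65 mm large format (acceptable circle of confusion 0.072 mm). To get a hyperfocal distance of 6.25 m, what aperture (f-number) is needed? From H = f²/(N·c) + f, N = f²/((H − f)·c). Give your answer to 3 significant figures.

f/5.60

Rearrange H = f²/(N·c) + f for N: N = f² / ((H − f)·c).
N = 50² / ((6250 − 50) × 0.072) = 2500 / 446.4 ≈ 5.60.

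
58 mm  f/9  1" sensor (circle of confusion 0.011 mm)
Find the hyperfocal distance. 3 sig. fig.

34.0 m

Hyperfocal distance H = f²/(N·c) + f = 58²/(9 × 0.011) + 58 = 3364/0.099 + 58 ≈ 34037.8 mm ≈ 34.0 m.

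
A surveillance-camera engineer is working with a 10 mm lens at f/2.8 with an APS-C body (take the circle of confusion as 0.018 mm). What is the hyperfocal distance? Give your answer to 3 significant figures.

Hyperfocal distance H = f²/(N·c) + f = 10²/(2.8 × 0.018) + 10 = 100/0.0504 + 10 ≈ 1994.1 mm ≈ 1.99 m.

1.99 m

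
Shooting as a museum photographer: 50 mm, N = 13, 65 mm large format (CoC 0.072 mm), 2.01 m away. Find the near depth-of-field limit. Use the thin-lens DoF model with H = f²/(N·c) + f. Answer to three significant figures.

Hyperfocal distance H = f²/(N·c) + f = 50²/(13 × 0.072) + 50 = 2500/0.936 + 50 ≈ 2720.9 mm ≈ 2.721 m.
Near limit Dn = s·(H − f)/(H + s − 2f) = 2010 × (2720.9 − 50) / (2720.9 + 2010 − 2 × 50) = 2010 × 2670.9 / 4630.9 ≈ 1159.3 mm ≈ 1.16 m.

1.16 m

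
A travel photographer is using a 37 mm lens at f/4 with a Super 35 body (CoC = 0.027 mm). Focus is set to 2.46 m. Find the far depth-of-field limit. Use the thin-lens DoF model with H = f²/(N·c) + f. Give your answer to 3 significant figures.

3.04 m

Hyperfocal distance H = f²/(N·c) + f = 37²/(4 × 0.027) + 37 = 1369/0.108 + 37 ≈ 12712.9 mm ≈ 12.71 m.
Far limit Df = s·(H − f)/(H − s) = 2460 × (12712.9 − 37) / (12712.9 − 2460) = 2460 × 12675.9 / 10252.9 ≈ 3041.4 mm ≈ 3.04 m.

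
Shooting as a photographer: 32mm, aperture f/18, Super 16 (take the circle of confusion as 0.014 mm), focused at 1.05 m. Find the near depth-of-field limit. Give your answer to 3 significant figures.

Hyperfocal distance H = f²/(N·c) + f = 32²/(18 × 0.014) + 32 = 1024/0.252 + 32 ≈ 4095.5 mm ≈ 4.095 m.
Near limit Dn = s·(H − f)/(H + s − 2f) = 1050 × (4095.5 − 32) / (4095.5 + 1050 − 2 × 32) = 1050 × 4063.5 / 5081.5 ≈ 839.65 mm ≈ 0.840 m.

0.840 m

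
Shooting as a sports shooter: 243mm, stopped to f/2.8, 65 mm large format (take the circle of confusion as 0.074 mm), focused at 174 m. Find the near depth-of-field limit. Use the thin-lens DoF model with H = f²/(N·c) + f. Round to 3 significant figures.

Hyperfocal distance H = f²/(N·c) + f = 243²/(2.8 × 0.074) + 243 = 59049/0.2072 + 243 ≈ 285228.5 mm ≈ 285.2 m.
Near limit Dn = s·(H − f)/(H + s − 2f) = 174000 × (285228.5 − 243) / (285228.5 + 174000 − 2 × 243) = 174000 × 284985.5 / 458742.5 ≈ 108094 mm ≈ 108 m.

108 m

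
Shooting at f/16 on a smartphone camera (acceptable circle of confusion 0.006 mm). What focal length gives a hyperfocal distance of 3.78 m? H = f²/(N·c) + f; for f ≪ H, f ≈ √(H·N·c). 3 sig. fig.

19.0 mm

From H = f²/(N·c) + f, with f ≪ H: f ≈ √(H·N·c) = √(3780 × 16 × 0.006) = √362.88 ≈ 19.05 mm.
Exact: f² + N·c·f − N·c·H = 0 ⇒ f = (−N·c + √((N·c)² + 4·N·c·H))/2 = (−0.096 + √1451.5)/2 ≈ 19.001 mm ≈ 19.0 mm.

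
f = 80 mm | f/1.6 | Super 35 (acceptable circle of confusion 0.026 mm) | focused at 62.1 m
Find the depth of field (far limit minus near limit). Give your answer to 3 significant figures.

Hyperfocal distance H = f²/(N·c) + f = 80²/(1.6 × 0.026) + 80 = 6400/0.0416 + 80 ≈ 153926.2 mm ≈ 153.9 m.
Near limit Dn = s·(H − f)/(H + s − 2f) = 62100 × (153926.2 − 80) / (153926.2 + 62100 − 2 × 80) = 62100 × 153846.2 / 215866.2 ≈ 44258 mm.
Far limit Df = s·(H − f)/(H − s) = 62100 × (153926.2 − 80) / (153926.2 − 62100) = 62100 × 153846.2 / 91826.2 ≈ 104043 mm.
Depth of field = Df − Dn = 104043 − 44258 ≈ 59785 mm ≈ 59.8 m.

59.8 m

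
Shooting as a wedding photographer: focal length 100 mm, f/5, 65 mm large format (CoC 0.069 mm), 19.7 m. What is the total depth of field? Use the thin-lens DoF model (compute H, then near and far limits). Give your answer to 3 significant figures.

49.1 m

Hyperfocal distance H = f²/(N·c) + f = 100²/(5 × 0.069) + 100 = 10000/0.345 + 100 ≈ 29085.5 mm ≈ 29.09 m.
Near limit Dn = s·(H − f)/(H + s − 2f) = 19700 × (29085.5 − 100) / (29085.5 + 19700 − 2 × 100) = 19700 × 28985.5 / 48585.5 ≈ 11753 mm.
Far limit Df = s·(H − f)/(H − s) = 19700 × (29085.5 − 100) / (29085.5 − 19700) = 19700 × 28985.5 / 9385.5 ≈ 60840 mm.
Depth of field = Df − Dn = 60840 − 11753 ≈ 49087 mm ≈ 49.1 m.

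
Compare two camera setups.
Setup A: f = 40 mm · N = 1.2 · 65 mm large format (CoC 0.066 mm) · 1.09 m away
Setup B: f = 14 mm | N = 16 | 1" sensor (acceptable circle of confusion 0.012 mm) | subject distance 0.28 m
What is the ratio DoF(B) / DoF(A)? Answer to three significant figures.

Setup A: H = 40²/(1.2×0.066) + 40 ≈ 20242.0 mm; DoF = Df − Dn = 1149.76 − 1036.15 ≈ 113.61 mm.
Setup B: H = 14²/(16×0.012) + 14 ≈ 1034.8 mm; DoF = Df − Dn = 378.67 − 222.12 ≈ 156.55 mm.
Ratio = 156.55 / 113.61 ≈ 1.38.

1.38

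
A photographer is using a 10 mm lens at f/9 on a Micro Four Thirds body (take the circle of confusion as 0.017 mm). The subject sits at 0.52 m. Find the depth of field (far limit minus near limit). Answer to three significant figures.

2.07 m

Hyperfocal distance H = f²/(N·c) + f = 10²/(9 × 0.017) + 10 = 100/0.153 + 10 ≈ 663.6 mm ≈ 0.664 m.
Near limit Dn = s·(H − f)/(H + s − 2f) = 520 × (663.6 − 10) / (663.6 + 520 − 2 × 10) = 520 × 653.6 / 1163.6 ≈ 292.1 mm.
Far limit Df = s·(H − f)/(H − s) = 520 × (663.6 − 10) / (663.6 − 520) = 520 × 653.6 / 143.6 ≈ 2366.9 mm.
Depth of field = Df − Dn = 2366.9 − 292.1 ≈ 2074.8 mm ≈ 2.07 m.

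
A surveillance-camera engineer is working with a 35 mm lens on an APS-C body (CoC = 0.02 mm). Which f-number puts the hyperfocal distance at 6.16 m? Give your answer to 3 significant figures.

f/10

Rearrange H = f²/(N·c) + f for N: N = f² / ((H − f)·c).
N = 35² / ((6160 − 35) × 0.02) = 1225 / 122.5 ≈ 10.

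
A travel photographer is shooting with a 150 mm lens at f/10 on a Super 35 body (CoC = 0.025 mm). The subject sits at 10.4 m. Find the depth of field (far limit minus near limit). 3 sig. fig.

Hyperfocal distance H = f²/(N·c) + f = 150²/(10 × 0.025) + 150 = 22500/0.25 + 150 ≈ 90150.0 mm ≈ 90.15 m.
Near limit Dn = s·(H − f)/(H + s − 2f) = 10400 × (90150.0 − 150) / (90150.0 + 10400 − 2 × 150) = 10400 × 90000.0 / 100250.0 ≈ 9336.7 mm.
Far limit Df = s·(H − f)/(H − s) = 10400 × (90150.0 − 150) / (90150.0 − 10400) = 10400 × 90000.0 / 79750.0 ≈ 11736.7 mm.
Depth of field = Df − Dn = 11736.7 − 9336.7 ≈ 2400.0 mm ≈ 2.40 m.

2.40 m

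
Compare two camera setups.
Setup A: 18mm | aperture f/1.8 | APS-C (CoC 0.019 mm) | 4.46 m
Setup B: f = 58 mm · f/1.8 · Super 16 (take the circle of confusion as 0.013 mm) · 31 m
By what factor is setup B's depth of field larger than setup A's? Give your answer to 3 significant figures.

2.61

Setup A: H = 18²/(1.8×0.019) + 18 ≈ 9491.7 mm; DoF = Df − Dn = 8397.3 − 3036.3 ≈ 5361.0 mm.
Setup B: H = 58²/(1.8×0.013) + 58 ≈ 143818.7 mm; DoF = Df − Dn = 39502 − 25510 ≈ 13992 mm.
Ratio = 13992 / 5361.0 ≈ 2.61.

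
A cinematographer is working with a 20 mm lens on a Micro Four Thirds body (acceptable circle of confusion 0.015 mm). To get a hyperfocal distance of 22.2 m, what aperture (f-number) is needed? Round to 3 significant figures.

f/1.20

Rearrange H = f²/(N·c) + f for N: N = f² / ((H − f)·c).
N = 20² / ((22200 − 20) × 0.015) = 400 / 332.7 ≈ 1.20.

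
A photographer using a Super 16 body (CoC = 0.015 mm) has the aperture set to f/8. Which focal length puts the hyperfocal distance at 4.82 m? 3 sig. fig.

24.0 mm

From H = f²/(N·c) + f, with f ≪ H: f ≈ √(H·N·c) = √(4820 × 8 × 0.015) = √578.40 ≈ 24.05 mm.
Exact: f² + N·c·f − N·c·H = 0 ⇒ f = (−N·c + √((N·c)² + 4·N·c·H))/2 = (−0.12 + √2313.6)/2 ≈ 23.990 mm ≈ 24.0 mm.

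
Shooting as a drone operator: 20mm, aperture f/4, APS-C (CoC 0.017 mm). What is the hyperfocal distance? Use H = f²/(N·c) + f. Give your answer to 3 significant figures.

5.90 m

Hyperfocal distance H = f²/(N·c) + f = 20²/(4 × 0.017) + 20 = 400/0.068 + 20 ≈ 5902.4 mm ≈ 5.90 m.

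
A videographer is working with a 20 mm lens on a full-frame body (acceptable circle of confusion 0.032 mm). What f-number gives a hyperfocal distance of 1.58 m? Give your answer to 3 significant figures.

f/8.01

Rearrange H = f²/(N·c) + f for N: N = f² / ((H − f)·c).
N = 20² / ((1580 − 20) × 0.032) = 400 / 49.92 ≈ 8.01.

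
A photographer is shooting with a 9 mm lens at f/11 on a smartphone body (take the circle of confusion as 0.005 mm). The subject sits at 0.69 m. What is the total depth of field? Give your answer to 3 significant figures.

0.812 m

Hyperfocal distance H = f²/(N·c) + f = 9²/(11 × 0.005) + 9 = 81/0.055 + 9 ≈ 1481.7 mm ≈ 1.482 m.
Near limit Dn = s·(H − f)/(H + s − 2f) = 690 × (1481.7 − 9) / (1481.7 + 690 − 2 × 9) = 690 × 1472.7 / 2153.7 ≈ 471.82 mm.
Far limit Df = s·(H − f)/(H − s) = 690 × (1481.7 − 9) / (1481.7 − 690) = 690 × 1472.7 / 791.7 ≈ 1283.50 mm.
Depth of field = Df − Dn = 1283.50 − 471.82 ≈ 811.68 mm ≈ 0.812 m.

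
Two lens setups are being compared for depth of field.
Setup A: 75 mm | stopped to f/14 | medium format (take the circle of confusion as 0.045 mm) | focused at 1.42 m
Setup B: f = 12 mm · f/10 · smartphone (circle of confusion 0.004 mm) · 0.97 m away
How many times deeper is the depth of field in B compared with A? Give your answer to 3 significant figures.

1.27

Setup A: H = 75²/(14×0.045) + 75 ≈ 9003.6 mm; DoF = Df − Dn = 1671.85 − 1234.10 ≈ 437.75 mm.
Setup B: H = 12²/(10×0.004) + 12 ≈ 3612.0 mm; DoF = Df − Dn = 1321.73 − 766.13 ≈ 555.60 mm.
Ratio = 555.60 / 437.75 ≈ 1.27.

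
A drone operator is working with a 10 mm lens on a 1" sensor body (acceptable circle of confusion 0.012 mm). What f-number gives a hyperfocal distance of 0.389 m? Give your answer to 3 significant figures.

Rearrange H = f²/(N·c) + f for N: N = f² / ((H − f)·c).
N = 10² / ((389 − 10) × 0.012) = 100 / 4.548 ≈ 22.

f/22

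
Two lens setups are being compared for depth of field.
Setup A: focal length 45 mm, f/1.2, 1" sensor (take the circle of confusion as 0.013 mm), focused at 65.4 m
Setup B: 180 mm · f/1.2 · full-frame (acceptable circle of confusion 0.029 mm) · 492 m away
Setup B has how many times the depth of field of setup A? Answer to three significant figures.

Setup A: H = 45²/(1.2×0.013) + 45 ≈ 129852.7 mm; DoF = Df − Dn = 131716 − 43499 ≈ 88217 mm.
Setup B: H = 180²/(1.2×0.029) + 180 ≈ 931214.5 mm; DoF = Df − Dn = 1042928 − 321937 ≈ 720991 mm.
Ratio = 720991 / 88217 ≈ 8.17.

8.17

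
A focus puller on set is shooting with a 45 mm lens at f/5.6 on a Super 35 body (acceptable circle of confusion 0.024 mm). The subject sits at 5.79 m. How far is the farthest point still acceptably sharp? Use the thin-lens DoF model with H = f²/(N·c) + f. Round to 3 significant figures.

Hyperfocal distance H = f²/(N·c) + f = 45²/(5.6 × 0.024) + 45 = 2025/0.1344 + 45 ≈ 15112.0 mm ≈ 15.11 m.
Far limit Df = s·(H − f)/(H − s) = 5790 × (15112.0 − 45) / (15112.0 − 5790) = 5790 × 15067.0 / 9322.0 ≈ 9358.3 mm ≈ 9.36 m.

9.36 m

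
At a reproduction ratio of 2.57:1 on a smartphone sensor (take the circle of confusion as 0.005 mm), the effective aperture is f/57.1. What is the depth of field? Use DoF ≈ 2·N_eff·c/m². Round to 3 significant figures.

At magnification m, DoF ≈ 2·N_eff·c/m² = 2 × 57.1 × 0.005 / 2.57² = 0.571 / 6.605 ≈ 0.0865 mm.

0.0865 mm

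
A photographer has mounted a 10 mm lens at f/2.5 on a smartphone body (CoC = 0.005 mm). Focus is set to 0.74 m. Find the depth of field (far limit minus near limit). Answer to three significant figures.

136 mm

Hyperfocal distance H = f²/(N·c) + f = 10²/(2.5 × 0.005) + 10 = 100/0.0125 + 10 ≈ 8010.0 mm ≈ 8.010 m.
Near limit Dn = s·(H − f)/(H + s − 2f) = 740 × (8010.0 − 10) / (8010.0 + 740 − 2 × 10) = 740 × 8000.0 / 8730.0 ≈ 678.12 mm.
Far limit Df = s·(H − f)/(H − s) = 740 × (8010.0 − 10) / (8010.0 − 740) = 740 × 8000.0 / 7270.0 ≈ 814.31 mm.
Depth of field = Df − Dn = 814.31 − 678.12 ≈ 136.19 mm.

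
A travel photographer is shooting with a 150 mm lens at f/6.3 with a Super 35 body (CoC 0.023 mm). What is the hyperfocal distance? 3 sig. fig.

Hyperfocal distance H = f²/(N·c) + f = 150²/(6.3 × 0.023) + 150 = 22500/0.1449 + 150 ≈ 155429.5 mm ≈ 155 m.

155 m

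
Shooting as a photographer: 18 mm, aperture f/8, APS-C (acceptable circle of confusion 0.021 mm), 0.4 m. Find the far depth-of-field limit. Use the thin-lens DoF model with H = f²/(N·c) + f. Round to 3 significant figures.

Hyperfocal distance H = f²/(N·c) + f = 18²/(8 × 0.021) + 18 = 324/0.168 + 18 ≈ 1946.6 mm ≈ 1.947 m.
Far limit Df = s·(H − f)/(H − s) = 400 × (1946.6 − 18) / (1946.6 − 400) = 400 × 1928.6 / 1546.6 ≈ 498.80 mm.

499 mm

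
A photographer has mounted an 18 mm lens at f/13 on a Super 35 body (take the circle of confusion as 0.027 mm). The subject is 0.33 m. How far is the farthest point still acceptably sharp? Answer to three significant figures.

498 mm

Hyperfocal distance H = f²/(N·c) + f = 18²/(13 × 0.027) + 18 = 324/0.351 + 18 ≈ 941.1 mm ≈ 0.941 m.
Far limit Df = s·(H − f)/(H − s) = 330 × (941.1 − 18) / (941.1 − 330) = 330 × 923.1 / 611.1 ≈ 498.49 mm.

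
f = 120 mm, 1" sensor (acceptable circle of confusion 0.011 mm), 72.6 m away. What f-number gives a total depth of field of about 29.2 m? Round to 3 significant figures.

Write h = H − f = f²/(N·c). The thin-lens limits are Dn = s·h/(h + (s−f)) and Df = s·h/(h − (s−f)), so DoF = Df − Dn = 2·s·(s−f)·h / (h² − (s−f)²).
That is a quadratic in h: DoF·h² − 2·s·(s−f)·h − DoF·(s−f)² = 0 ⇒ h = (s−f)·(s + √(s² + DoF²)) / DoF = 72480 × (72600 + √(72600² + 29200²)) / 29200 = 72480 × (72600 + 78252.2) / 29200 ≈ 374444 mm.
Then N = f²/(c·h) = 120² / (0.011 × 374444) = 14400 / 4118.9 ≈ 3.50.

f/3.50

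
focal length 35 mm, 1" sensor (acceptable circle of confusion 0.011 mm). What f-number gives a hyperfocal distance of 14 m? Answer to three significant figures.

Rearrange H = f²/(N·c) + f for N: N = f² / ((H − f)·c).
N = 35² / ((14000 − 35) × 0.011) = 1225 / 153.6 ≈ 7.97.

f/7.97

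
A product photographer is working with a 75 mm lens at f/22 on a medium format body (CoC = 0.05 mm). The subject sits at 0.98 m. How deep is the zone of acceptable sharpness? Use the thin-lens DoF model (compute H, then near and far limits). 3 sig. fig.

358 mm

Hyperfocal distance H = f²/(N·c) + f = 75²/(22 × 0.05) + 75 = 5625/1.1 + 75 ≈ 5188.6 mm ≈ 5.189 m.
Near limit Dn = s·(H − f)/(H + s − 2f) = 980 × (5188.6 − 75) / (5188.6 + 980 − 2 × 75) = 980 × 5113.6 / 6018.6 ≈ 832.64 mm.
Far limit Df = s·(H − f)/(H − s) = 980 × (5188.6 − 75) / (5188.6 − 980) = 980 × 5113.6 / 4208.6 ≈ 1190.73 mm.
Depth of field = Df − Dn = 1190.73 − 832.64 ≈ 358.09 mm.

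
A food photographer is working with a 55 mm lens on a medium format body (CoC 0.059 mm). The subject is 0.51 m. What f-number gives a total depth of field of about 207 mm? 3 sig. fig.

f/22

Write h = H − f = f²/(N·c). The thin-lens limits are Dn = s·h/(h + (s−f)) and Df = s·h/(h − (s−f)), so DoF = Df − Dn = 2·s·(s−f)·h / (h² − (s−f)²).
That is a quadratic in h: DoF·h² − 2·s·(s−f)·h − DoF·(s−f)² = 0 ⇒ h = (s−f)·(s + √(s² + DoF²)) / DoF = 455 × (510 + √(510² + 207²)) / 207 = 455 × (510 + 550.408) / 207 ≈ 2330.8 mm.
Then N = f²/(c·h) = 55² / (0.059 × 2330.8) = 3025 / 137.52 ≈ 22.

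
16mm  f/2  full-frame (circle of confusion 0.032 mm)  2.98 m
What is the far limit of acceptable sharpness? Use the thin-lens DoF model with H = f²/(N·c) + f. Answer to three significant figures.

11.5 m

Hyperfocal distance H = f²/(N·c) + f = 16²/(2 × 0.032) + 16 = 256/0.064 + 16 ≈ 4016.0 mm ≈ 4.016 m.
Far limit Df = s·(H − f)/(H − s) = 2980 × (4016.0 − 16) / (4016.0 − 2980) = 2980 × 4000.0 / 1036.0 ≈ 11506 mm ≈ 11.5 m.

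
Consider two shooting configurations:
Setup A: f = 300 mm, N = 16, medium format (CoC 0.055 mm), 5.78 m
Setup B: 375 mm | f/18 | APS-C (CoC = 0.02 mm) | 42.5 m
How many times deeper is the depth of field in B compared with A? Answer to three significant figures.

Setup A: H = 300²/(16×0.055) + 300 ≈ 102572.7 mm; DoF = Df − Dn = 6107.24 − 5486.05 ≈ 621.19 mm.
Setup B: H = 375²/(18×0.02) + 375 ≈ 391000.0 mm; DoF = Df − Dn = 47637.2 − 38362.9 ≈ 9274.3 mm.
Ratio = 9274.3 / 621.19 ≈ 14.9.

14.9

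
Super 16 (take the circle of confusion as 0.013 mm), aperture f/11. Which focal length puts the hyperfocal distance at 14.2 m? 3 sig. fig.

From H = f²/(N·c) + f, with f ≪ H: f ≈ √(H·N·c) = √(14200 × 11 × 0.013) = √2030.6 ≈ 45.06 mm.
Exact: f² + N·c·f − N·c·H = 0 ⇒ f = (−N·c + √((N·c)² + 4·N·c·H))/2 = (−0.143 + √8122.4)/2 ≈ 44.991 mm ≈ 45.0 mm.

45.0 mm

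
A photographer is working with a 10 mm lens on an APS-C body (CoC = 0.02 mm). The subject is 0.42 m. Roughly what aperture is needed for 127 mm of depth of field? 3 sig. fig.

f/1.80

Write h = H − f = f²/(N·c). The thin-lens limits are Dn = s·h/(h + (s−f)) and Df = s·h/(h − (s−f)), so DoF = Df − Dn = 2·s·(s−f)·h / (h² − (s−f)²).
That is a quadratic in h: DoF·h² − 2·s·(s−f)·h − DoF·(s−f)² = 0 ⇒ h = (s−f)·(s + √(s² + DoF²)) / DoF = 410 × (420 + √(420² + 127²)) / 127 = 410 × (420 + 438.781) / 127 ≈ 2772.4 mm.
Then N = f²/(c·h) = 10² / (0.02 × 2772.4) = 100 / 55.449 ≈ 1.80.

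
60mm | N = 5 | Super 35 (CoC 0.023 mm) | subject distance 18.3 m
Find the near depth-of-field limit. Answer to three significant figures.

Hyperfocal distance H = f²/(N·c) + f = 60²/(5 × 0.023) + 60 = 3600/0.115 + 60 ≈ 31364.3 mm ≈ 31.36 m.
Near limit Dn = s·(H − f)/(H + s − 2f) = 18300 × (31364.3 − 60) / (31364.3 + 18300 − 2 × 60) = 18300 × 31304.3 / 49544.3 ≈ 11563 mm ≈ 11.6 m.

11.6 m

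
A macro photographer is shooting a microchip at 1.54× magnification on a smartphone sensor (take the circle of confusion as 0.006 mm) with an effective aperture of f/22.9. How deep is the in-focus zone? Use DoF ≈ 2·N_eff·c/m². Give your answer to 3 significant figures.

At magnification m, DoF ≈ 2·N_eff·c/m² = 2 × 22.9 × 0.006 / 1.54² = 0.2748 / 2.372 ≈ 0.116 mm.

0.116 mm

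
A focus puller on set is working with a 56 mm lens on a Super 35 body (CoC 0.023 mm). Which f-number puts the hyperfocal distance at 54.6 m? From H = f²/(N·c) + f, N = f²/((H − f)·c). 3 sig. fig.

f/2.50

Rearrange H = f²/(N·c) + f for N: N = f² / ((H − f)·c).
N = 56² / ((54600 − 56) × 0.023) = 3136 / 1255 ≈ 2.50.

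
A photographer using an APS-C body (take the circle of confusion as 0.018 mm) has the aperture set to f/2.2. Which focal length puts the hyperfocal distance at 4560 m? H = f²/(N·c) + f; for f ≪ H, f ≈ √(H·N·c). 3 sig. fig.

From H = f²/(N·c) + f, with f ≪ H: f ≈ √(H·N·c) = √(4560000 × 2.2 × 0.018) = √180576 ≈ 424.9 mm.
The +f correction barely moves this — solving exactly, f² + N·c·f − N·c·H = 0 ⇒ f = (−N·c + √((N·c)² + 4·N·c·H))/2 = (−0.0396 + √722304)/2 ≈ 424.92 mm, so f ≈ 425 mm.

425 mm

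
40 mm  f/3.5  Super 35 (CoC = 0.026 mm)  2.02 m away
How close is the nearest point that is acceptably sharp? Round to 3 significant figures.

Hyperfocal distance H = f²/(N·c) + f = 40²/(3.5 × 0.026) + 40 = 1600/0.091 + 40 ≈ 17622.4 mm ≈ 17.62 m.
Near limit Dn = s·(H − f)/(H + s − 2f) = 2020 × (17622.4 − 40) / (17622.4 + 2020 − 2 × 40) = 2020 × 17582.4 / 19562.4 ≈ 1815.5 mm ≈ 1.82 m.

1.82 m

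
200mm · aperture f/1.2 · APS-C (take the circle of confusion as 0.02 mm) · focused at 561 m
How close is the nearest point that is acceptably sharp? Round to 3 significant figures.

420 m

Hyperfocal distance H = f²/(N·c) + f = 200²/(1.2 × 0.02) + 200 = 40000/0.024 + 200 ≈ 1666866.7 mm ≈ 1667 m.
Near limit Dn = s·(H − f)/(H + s − 2f) = 561000 × (1666866.7 − 200) / (1666866.7 + 561000 − 2 × 200) = 561000 × 1666666.7 / 2227466.7 ≈ 419759 mm ≈ 420 m.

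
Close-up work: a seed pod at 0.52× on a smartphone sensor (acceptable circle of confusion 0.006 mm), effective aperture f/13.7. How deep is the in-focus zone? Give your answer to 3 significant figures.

0.608 mm

At magnification m, DoF ≈ 2·N_eff·c/m² = 2 × 13.7 × 0.006 / 0.52² = 0.1644 / 0.2704 ≈ 0.608 mm.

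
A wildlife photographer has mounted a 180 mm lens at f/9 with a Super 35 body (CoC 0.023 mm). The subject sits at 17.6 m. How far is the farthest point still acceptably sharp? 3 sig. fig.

Hyperfocal distance H = f²/(N·c) + f = 180²/(9 × 0.023) + 180 = 32400/0.207 + 180 ≈ 156701.7 mm ≈ 156.7 m.
Far limit Df = s·(H − f)/(H − s) = 17600 × (156701.7 − 180) / (156701.7 − 17600) = 17600 × 156521.7 / 139101.7 ≈ 19804 mm ≈ 19.8 m.

19.8 m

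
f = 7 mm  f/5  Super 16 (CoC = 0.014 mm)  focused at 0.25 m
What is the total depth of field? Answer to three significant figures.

197 mm

Hyperfocal distance H = f²/(N·c) + f = 7²/(5 × 0.014) + 7 = 49/0.07 + 7 ≈ 707.0 mm ≈ 0.707 m.
Near limit Dn = s·(H − f)/(H + s − 2f) = 250 × (707.0 − 7) / (707.0 + 250 − 2 × 7) = 250 × 700.0 / 943.0 ≈ 185.58 mm.
Far limit Df = s·(H − f)/(H − s) = 250 × (707.0 − 7) / (707.0 − 250) = 250 × 700.0 / 457.0 ≈ 382.93 mm.
Depth of field = Df − Dn = 382.93 − 185.58 ≈ 197.35 mm.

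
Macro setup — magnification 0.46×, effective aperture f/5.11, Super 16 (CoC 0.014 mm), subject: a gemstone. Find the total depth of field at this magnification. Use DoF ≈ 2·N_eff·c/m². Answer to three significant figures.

At magnification m, DoF ≈ 2·N_eff·c/m² = 2 × 5.11 × 0.014 / 0.46² = 0.1431 / 0.2116 ≈ 0.676 mm.

0.676 mm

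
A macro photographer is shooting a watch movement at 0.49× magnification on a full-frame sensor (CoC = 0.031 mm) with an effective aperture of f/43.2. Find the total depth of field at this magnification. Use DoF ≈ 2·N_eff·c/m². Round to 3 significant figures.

At magnification m, DoF ≈ 2·N_eff·c/m² = 2 × 43.2 × 0.031 / 0.49² = 2.678 / 0.2401 ≈ 11.2 mm.

11.2 mm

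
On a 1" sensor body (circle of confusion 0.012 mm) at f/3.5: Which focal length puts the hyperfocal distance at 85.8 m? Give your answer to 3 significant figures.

From H = f²/(N·c) + f, with f ≪ H: f ≈ √(H·N·c) = √(85800 × 3.5 × 0.012) = √3603.6 ≈ 60.03 mm.
The +f correction barely moves this — solving exactly, f² + N·c·f − N·c·H = 0 ⇒ f = (−N·c + √((N·c)² + 4·N·c·H))/2 = (−0.042 + √14414)/2 ≈ 60.009 mm, so f ≈ 60.0 mm.

60.0 mm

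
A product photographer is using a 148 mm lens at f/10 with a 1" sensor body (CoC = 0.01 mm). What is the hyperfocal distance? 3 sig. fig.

Hyperfocal distance H = f²/(N·c) + f = 148²/(10 × 0.01) + 148 = 21904/0.1 + 148 ≈ 219188.0 mm ≈ 219 m.

219 m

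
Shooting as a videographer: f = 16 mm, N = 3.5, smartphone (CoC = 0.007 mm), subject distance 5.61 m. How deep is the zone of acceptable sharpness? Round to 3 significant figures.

8.42 m

Hyperfocal distance H = f²/(N·c) + f = 16²/(3.5 × 0.007) + 16 = 256/0.0245 + 16 ≈ 10465.0 mm ≈ 10.46 m.
Near limit Dn = s·(H − f)/(H + s − 2f) = 5610 × (10465.0 − 16) / (10465.0 + 5610 − 2 × 16) = 5610 × 10449.0 / 16043.0 ≈ 3653.9 mm.
Far limit Df = s·(H − f)/(H − s) = 5610 × (10465.0 − 16) / (10465.0 − 5610) = 5610 × 10449.0 / 4855.0 ≈ 12073.9 mm.
Depth of field = Df − Dn = 12073.9 − 3653.9 ≈ 8420.0 mm ≈ 8.42 m.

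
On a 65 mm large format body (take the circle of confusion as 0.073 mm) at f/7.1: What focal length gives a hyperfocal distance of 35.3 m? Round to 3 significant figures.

From H = f²/(N·c) + f, with f ≪ H: f ≈ √(H·N·c) = √(35300 × 7.1 × 0.073) = √18296 ≈ 135.3 mm.
The +f correction barely moves this — solving exactly, f² + N·c·f − N·c·H = 0 ⇒ f = (−N·c + √((N·c)² + 4·N·c·H))/2 = (−0.5183 + √73184)/2 ≈ 135.00 mm, so f ≈ 135 mm.

135 mm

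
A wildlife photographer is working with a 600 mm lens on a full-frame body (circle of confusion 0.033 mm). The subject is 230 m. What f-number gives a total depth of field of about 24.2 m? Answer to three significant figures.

f/2.49

Write h = H − f = f²/(N·c). The thin-lens limits are Dn = s·h/(h + (s−f)) and Df = s·h/(h − (s−f)), so DoF = Df − Dn = 2·s·(s−f)·h / (h² − (s−f)²).
That is a quadratic in h: DoF·h² − 2·s·(s−f)·h − DoF·(s−f)² = 0 ⇒ h = (s−f)·(s + √(s² + DoF²)) / DoF = 229400 × (230000 + √(230000² + 24200²)) / 24200 = 229400 × (230000 + 231270) / 24200 ≈ 4372531 mm.
Then N = f²/(c·h) = 600² / (0.033 × 4372531) = 360000 / 144294 ≈ 2.49.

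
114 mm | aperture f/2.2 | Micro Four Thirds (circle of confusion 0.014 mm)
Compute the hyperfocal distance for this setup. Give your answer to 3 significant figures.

422 m

Hyperfocal distance H = f²/(N·c) + f = 114²/(2.2 × 0.014) + 114 = 12996/0.0308 + 114 ≈ 422062.1 mm ≈ 422 m.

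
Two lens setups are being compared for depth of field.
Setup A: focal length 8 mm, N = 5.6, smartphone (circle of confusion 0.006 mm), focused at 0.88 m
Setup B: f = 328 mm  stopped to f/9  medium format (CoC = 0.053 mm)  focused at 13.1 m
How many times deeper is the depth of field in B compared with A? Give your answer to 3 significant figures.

1.46

Setup A: H = 8²/(5.6×0.006) + 8 ≈ 1912.8 mm; DoF = Df − Dn = 1623.0 − 603.6 ≈ 1019.4 mm.
Setup B: H = 328²/(9×0.053) + 328 ≈ 225871.0 mm; DoF = Df − Dn = 13886.4 − 12397.9 ≈ 1488.5 mm.
Ratio = 1488.5 / 1019.4 ≈ 1.46.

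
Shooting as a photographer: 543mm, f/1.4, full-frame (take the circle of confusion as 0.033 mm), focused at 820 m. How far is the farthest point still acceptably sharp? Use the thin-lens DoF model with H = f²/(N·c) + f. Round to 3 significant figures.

Hyperfocal distance H = f²/(N·c) + f = 543²/(1.4 × 0.033) + 543 = 294849/0.0462 + 543 ≈ 6382556.0 mm ≈ 6383 m.
Far limit Df = s·(H − f)/(H − s) = 820000 × (6382556.0 − 543) / (6382556.0 − 820000) = 820000 × 6382013.0 / 5562556.0 ≈ 940800 mm ≈ 941 m.

941 m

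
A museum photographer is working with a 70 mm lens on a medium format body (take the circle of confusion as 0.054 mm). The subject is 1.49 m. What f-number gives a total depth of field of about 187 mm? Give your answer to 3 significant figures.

f/3.99

Write h = H − f = f²/(N·c). The thin-lens limits are Dn = s·h/(h + (s−f)) and Df = s·h/(h − (s−f)), so DoF = Df − Dn = 2·s·(s−f)·h / (h² − (s−f)²).
That is a quadratic in h: DoF·h² − 2·s·(s−f)·h − DoF·(s−f)² = 0 ⇒ h = (s−f)·(s + √(s² + DoF²)) / DoF = 1420 × (1490 + √(1490² + 187²)) / 187 = 1420 × (1490 + 1501.69) / 187 ≈ 22718 mm.
Then N = f²/(c·h) = 70² / (0.054 × 22718) = 4900 / 1226.8 ≈ 3.99.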